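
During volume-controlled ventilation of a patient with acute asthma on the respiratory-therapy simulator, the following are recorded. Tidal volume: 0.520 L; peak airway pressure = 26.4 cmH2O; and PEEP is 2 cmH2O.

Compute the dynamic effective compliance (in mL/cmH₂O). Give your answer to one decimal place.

Dynamic compliance = Vt / (PIP − PEEP) = 520 / (26.4 − 2) = 520 / 24.4 = 21.311 mL/cmH2O.

21.3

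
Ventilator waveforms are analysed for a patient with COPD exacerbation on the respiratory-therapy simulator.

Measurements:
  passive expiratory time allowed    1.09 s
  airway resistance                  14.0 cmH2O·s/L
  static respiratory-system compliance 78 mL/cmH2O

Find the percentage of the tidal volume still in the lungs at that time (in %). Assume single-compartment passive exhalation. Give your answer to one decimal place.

τ = R × C = 14.0 × 78 mL/cmH2O = 14.0 × 0.078 L/cmH2O = 1.092 s.
Passive exhalation: V(t)/V₀ = e^(−t/τ) = e^(−1.09/1.092) = 0.3686.
Fraction remaining = 0.3686 → 36.86%.

36.9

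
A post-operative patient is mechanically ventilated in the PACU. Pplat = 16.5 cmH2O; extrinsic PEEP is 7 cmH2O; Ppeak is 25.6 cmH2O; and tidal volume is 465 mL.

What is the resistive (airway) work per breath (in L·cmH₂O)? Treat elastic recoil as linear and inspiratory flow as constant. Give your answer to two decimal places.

4.23

With constant inspiratory flow the resistive pressure is constant at PIP − Pplat = 25.6 − 16.5 = 9.1 cmH2O, so resistive work = 9.1 × 0.465 = 4.232 L·cmH2O.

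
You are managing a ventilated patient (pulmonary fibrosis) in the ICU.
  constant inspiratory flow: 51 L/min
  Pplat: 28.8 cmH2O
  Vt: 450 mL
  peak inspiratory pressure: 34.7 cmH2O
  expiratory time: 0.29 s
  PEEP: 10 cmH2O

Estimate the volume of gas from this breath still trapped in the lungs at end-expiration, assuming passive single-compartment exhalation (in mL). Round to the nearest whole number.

Flow: 51 L/min ÷ 60 = 0.85 L/s.
R = (PIP − Pplat)/V̇ = (34.7 − 28.8) / 0.85 = 5.9/0.85 = 6.941 cmH2O·s/L.
C = Vt/(Pplat − PEEP) = 450.0 / (28.8 − 10) = 450.0/18.8 = 23.936 mL/cmH2O.
τ = R × C = 6.941 × 0.02394 L/cmH2O = 0.1662 s.
Fraction remaining = e^(−Te/τ) = e^(−0.29/0.1662) = 0.1747.
Trapped volume = 450.0 × 0.1747 = 78.615 mL.

79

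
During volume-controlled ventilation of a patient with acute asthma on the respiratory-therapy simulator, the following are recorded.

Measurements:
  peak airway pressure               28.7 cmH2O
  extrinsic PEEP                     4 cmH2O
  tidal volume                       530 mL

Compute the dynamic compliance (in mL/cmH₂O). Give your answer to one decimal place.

Dynamic compliance = Vt / (PIP − PEEP) = 530 / (28.7 − 4) = 530 / 24.7 = 21.457 mL/cmH2O.

21.5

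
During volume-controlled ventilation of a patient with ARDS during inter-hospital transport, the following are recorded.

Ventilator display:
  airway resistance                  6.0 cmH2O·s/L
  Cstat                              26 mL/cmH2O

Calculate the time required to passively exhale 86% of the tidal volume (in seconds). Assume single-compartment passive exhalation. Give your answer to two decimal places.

τ = R × C = 6.0 × 26 mL/cmH2O = 6.0 × 0.026 L/cmH2O = 0.156 s.
Exhaled fraction f = 1 − e^(−t/τ) → t = −τ·ln(1 − f) = −0.156·ln(0.14) = 0.3067 s.

0.31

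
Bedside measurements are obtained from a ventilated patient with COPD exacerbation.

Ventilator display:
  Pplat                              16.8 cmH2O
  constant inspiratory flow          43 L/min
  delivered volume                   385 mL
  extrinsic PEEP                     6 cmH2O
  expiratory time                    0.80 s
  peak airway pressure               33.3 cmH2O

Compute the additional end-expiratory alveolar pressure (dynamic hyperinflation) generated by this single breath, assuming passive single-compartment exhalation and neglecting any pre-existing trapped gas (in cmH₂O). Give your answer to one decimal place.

Flow: 43 L/min ÷ 60 = 0.7167 L/s.
R = (PIP − Pplat)/V̇ = (33.3 − 16.8) / 0.7167 = 16.5/0.7167 = 23.022 cmH2O·s/L.
C = Vt/(Pplat − PEEP) = 385.0 / (16.8 − 6) = 385.0/10.8 = 35.648 mL/cmH2O.
τ = R × C = 23.022 × 0.03565 L/cmH2O = 0.8207 s.
Fraction remaining = e^(−Te/τ) = e^(−0.80/0.8207) = 0.3773; trapped volume = 385.0 × 0.3773 = 145.26 mL.
Additional alveolar pressure from trapping ≈ V_trapped / C = 145.26 / 35.648 = 4.075 cmH2O.

4.1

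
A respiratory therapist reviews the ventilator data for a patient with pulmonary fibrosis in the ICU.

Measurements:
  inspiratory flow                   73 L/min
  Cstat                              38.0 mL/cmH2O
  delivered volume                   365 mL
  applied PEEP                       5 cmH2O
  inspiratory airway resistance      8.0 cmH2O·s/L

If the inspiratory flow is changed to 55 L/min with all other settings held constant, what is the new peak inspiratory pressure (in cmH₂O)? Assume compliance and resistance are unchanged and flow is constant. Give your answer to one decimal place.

21.9

Flow: 73 L/min ÷ 60 = 1.2167 L/s.
New flow: 55 L/min ÷ 60 = 0.9167 L/s.
PIP = Vt/C + R·V̇ + PEEP (constant-flow equation of motion).
Only the resistive term changes: ΔPIP = R × ΔV̇ = 8.0 × (0.9167 − 1.2167) = 8.0 × -0.3 = -2.4 cmH2O.
Original PIP = 365/38.0 + 8.0×1.2167 + 5 = 24.339 cmH2O; new PIP = 24.339 + (-2.4) = 21.939 cmH2O.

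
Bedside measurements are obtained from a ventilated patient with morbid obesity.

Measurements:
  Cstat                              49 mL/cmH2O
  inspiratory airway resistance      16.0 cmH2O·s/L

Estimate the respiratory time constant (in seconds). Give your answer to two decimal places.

τ = R × C = 16.0 × 49 mL/cmH2O = 16.0 × 0.049 L/cmH2O = 0.784 s.

0.78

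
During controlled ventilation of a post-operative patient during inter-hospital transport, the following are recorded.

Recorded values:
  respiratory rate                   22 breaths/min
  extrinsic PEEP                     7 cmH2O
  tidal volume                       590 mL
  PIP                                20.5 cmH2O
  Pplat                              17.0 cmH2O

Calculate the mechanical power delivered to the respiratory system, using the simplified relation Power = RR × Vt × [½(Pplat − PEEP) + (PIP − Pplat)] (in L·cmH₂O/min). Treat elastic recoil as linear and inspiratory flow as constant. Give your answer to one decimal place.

Per-breath work = Vt × [½(Pplat−PEEP) + (PIP−Pplat)] = 0.590 × [0.5×10.0 + 3.5] = 0.590 × 8.5 = 5.015 L·cmH2O.
Power = 22 × 5.015 = 110.33 L·cmH2O/min.

110.3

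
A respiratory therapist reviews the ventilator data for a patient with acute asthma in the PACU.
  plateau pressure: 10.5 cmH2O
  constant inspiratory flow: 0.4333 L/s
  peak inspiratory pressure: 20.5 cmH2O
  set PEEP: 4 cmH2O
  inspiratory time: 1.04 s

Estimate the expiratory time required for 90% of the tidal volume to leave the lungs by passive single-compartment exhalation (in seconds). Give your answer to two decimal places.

Vt = flow × Ti = 0.4333 L/s × 1.04 s × 1000 mL/L = 450.63 mL.
R = (PIP − Pplat)/V̇ = (20.5 − 10.5) / 0.4333 = 10.0/0.4333 = 23.079 cmH2O·s/L.
C = Vt/(Pplat − PEEP) = 450.63 / (10.5 − 4) = 450.63/6.5 = 69.328 mL/cmH2O.
τ = R × C = 23.079 × 0.06933 L/cmH2O = 1.6 s.
t = −τ·ln(1 − 0.90) = −1.6·ln(0.1) = 3.684 s.

3.68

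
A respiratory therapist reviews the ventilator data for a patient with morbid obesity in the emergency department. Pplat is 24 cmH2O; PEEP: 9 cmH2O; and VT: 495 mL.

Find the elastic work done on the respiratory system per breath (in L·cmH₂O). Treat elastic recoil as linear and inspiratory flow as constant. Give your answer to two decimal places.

Elastic work ≈ ½ × (Pplat − PEEP) × Vt = 0.5 × (24 − 9) × 0.495 L = 0.5 × 15.0 × 0.495 = 3.713 L·cmH2O.

3.71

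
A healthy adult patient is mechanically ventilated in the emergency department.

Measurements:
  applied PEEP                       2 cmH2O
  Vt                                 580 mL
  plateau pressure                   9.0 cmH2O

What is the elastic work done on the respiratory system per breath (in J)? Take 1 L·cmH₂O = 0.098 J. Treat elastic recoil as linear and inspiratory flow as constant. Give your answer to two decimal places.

Elastic work ≈ ½ × (Pplat − PEEP) × Vt = 0.5 × (9.0 − 2) × 0.580 L = 0.5 × 7.0 × 0.580 = 2.03 L·cmH2O.
× 0.098 J/(L·cmH2O) → 0.1989 J.

0.20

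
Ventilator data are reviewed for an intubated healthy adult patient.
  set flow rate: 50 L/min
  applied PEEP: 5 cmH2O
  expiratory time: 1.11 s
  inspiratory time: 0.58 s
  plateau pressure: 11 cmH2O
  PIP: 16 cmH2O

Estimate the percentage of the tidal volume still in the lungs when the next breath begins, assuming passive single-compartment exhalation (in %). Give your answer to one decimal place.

Flow: 50 L/min ÷ 60 = 0.8333 L/s.
Vt = flow × Ti = 0.8333 L/s × 0.58 s × 1000 mL/L = 483.31 mL.
R = (PIP − Pplat)/V̇ = (16 − 11) / 0.8333 = 5.0/0.8333 = 6.0 cmH2O·s/L.
C = Vt/(Pplat − PEEP) = 483.31 / (11 − 5) = 483.31/6.0 = 80.552 mL/cmH2O.
τ = R × C = 6.0 × 0.08055 L/cmH2O = 0.4833 s.
Fraction remaining at end-expiration = e^(−Te/τ) = e^(−1.11/0.4833) = 0.1006 → 10.06%.

10.1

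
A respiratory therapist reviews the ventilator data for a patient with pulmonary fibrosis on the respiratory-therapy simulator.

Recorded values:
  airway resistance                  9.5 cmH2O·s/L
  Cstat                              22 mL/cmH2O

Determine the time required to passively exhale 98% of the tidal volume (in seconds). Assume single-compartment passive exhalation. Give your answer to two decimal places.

τ = R × C = 9.5 × 22 mL/cmH2O = 9.5 × 0.022 L/cmH2O = 0.209 s.
Exhaled fraction f = 1 − e^(−t/τ) → t = −τ·ln(1 − f) = −0.209·ln(0.02) = 0.8176 s.

0.82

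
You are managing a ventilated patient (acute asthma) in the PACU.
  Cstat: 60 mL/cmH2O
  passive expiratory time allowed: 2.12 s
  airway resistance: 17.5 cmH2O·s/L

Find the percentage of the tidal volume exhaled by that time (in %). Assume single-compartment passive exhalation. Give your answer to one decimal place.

τ = R × C = 17.5 × 60 mL/cmH2O = 17.5 × 0.060 L/cmH2O = 1.05 s.
Passive exhalation: V(t)/V₀ = e^(−t/τ) = e^(−2.12/1.05) = 0.1328.
Fraction exhaled = 1 − 0.1328 = 0.8672 → 86.72%.

86.7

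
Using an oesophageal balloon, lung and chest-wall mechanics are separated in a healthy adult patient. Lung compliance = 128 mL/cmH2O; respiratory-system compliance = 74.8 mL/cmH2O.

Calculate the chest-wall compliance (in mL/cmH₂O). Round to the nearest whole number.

180

1/Ccw = 1/Crs − 1/CL.
1/Ccw = 1/74.8 − 1/128 = 0.005556.
Ccw = 179.99 mL/cmH2O.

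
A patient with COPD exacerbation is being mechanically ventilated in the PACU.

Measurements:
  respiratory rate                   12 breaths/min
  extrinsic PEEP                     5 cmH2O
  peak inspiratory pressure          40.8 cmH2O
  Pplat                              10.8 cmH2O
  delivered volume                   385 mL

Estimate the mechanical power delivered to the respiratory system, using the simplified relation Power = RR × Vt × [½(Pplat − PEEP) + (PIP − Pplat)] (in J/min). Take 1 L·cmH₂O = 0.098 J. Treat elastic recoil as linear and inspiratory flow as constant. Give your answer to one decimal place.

Per-breath work = Vt × [½(Pplat−PEEP) + (PIP−Pplat)] = 0.385 × [0.5×5.8 + 30.0] = 0.385 × 32.9 = 12.667 L·cmH2O.
Power = 12 × 12.667 = 152.0 L·cmH2O/min.
× 0.098 J/(L·cmH2O) → 14.896 J/min.

14.9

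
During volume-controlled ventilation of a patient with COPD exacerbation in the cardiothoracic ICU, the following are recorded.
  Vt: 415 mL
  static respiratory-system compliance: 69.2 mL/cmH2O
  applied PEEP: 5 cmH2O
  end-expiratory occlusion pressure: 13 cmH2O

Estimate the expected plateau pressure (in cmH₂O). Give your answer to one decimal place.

19.0

End-expiratory occlusion gives total PEEP = 13 cmH2O (intrinsic PEEP = 13 − 5 = 8). Use total PEEP for the elastic gradient.
Pplat = PEEPtotal + Vt / Cstat = 13 + 415 / 69.2 = 13 + 5.997 = 18.997 cmH2O.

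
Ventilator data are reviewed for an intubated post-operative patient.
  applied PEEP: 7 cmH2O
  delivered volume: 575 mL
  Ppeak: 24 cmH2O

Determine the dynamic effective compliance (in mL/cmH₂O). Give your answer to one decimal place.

Dynamic compliance = Vt / (PIP − PEEP) = 575 / (24 − 7) = 575 / 17.0 = 33.824 mL/cmH2O.

33.8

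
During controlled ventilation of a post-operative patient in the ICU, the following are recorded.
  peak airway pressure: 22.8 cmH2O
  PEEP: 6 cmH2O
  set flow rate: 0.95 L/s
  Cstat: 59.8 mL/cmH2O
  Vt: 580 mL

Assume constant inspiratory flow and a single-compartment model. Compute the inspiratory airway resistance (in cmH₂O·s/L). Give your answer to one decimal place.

7.5

Equation of motion (constant flow): PIP = Vt/C + R·V̇ + PEEP.
R·V̇ = PIP − Vt/C − PEEP = 22.8 − 580/59.8 − 6 = 22.8 − 9.699 − 6 = 7.101 cmH2O.
R = 7.101 / 0.95 = 7.475 cmH2O·s/L.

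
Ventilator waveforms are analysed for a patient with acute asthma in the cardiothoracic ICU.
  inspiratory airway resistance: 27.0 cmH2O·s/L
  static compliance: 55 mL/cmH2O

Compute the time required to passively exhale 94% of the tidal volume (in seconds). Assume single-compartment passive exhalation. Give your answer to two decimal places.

τ = R × C = 27.0 × 55 mL/cmH2O = 27.0 × 0.055 L/cmH2O = 1.485 s.
Exhaled fraction f = 1 − e^(−t/τ) → t = −τ·ln(1 − f) = −1.485·ln(0.06) = 4.178 s.

4.18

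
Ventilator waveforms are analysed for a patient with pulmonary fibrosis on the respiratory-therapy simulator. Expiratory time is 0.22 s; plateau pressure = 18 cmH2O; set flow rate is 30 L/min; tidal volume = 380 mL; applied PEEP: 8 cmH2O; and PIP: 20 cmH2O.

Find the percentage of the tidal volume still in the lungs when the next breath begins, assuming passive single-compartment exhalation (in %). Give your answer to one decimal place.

23.5

Flow: 30 L/min ÷ 60 = 0.5 L/s.
R = (PIP − Pplat)/V̇ = (20 − 18) / 0.5 = 2.0/0.5 = 4.0 cmH2O·s/L.
C = Vt/(Pplat − PEEP) = 380.0 / (18 − 8) = 380.0/10.0 = 38.0 mL/cmH2O.
τ = R × C = 4.0 × 0.038 L/cmH2O = 0.152 s.
Fraction remaining at end-expiration = e^(−Te/τ) = e^(−0.22/0.152) = 0.2352 → 23.52%.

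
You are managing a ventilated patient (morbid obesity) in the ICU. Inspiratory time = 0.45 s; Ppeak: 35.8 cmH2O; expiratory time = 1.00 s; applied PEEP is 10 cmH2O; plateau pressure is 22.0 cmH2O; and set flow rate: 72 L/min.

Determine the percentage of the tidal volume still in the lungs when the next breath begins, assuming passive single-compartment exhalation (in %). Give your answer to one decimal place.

14.5

Flow: 72 L/min ÷ 60 = 1.2 L/s.
Vt = flow × Ti = 1.2 L/s × 0.45 s × 1000 mL/L = 540.0 mL.
R = (PIP − Pplat)/V̇ = (35.8 − 22.0) / 1.2 = 13.8/1.2 = 11.5 cmH2O·s/L.
C = Vt/(Pplat − PEEP) = 540.0 / (22.0 − 10) = 540.0/12.0 = 45.0 mL/cmH2O.
τ = R × C = 11.5 × 0.045 L/cmH2O = 0.5175 s.
Fraction remaining at end-expiration = e^(−Te/τ) = e^(−1.00/0.5175) = 0.1448 → 14.48%.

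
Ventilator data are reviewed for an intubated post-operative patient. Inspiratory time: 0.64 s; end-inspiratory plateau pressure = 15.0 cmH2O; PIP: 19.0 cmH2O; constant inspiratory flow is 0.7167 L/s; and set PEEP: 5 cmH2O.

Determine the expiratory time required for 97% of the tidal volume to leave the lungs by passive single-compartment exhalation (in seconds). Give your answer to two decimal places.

Vt = flow × Ti = 0.7167 L/s × 0.64 s × 1000 mL/L = 458.69 mL.
R = (PIP − Pplat)/V̇ = (19.0 − 15.0) / 0.7167 = 4.0/0.7167 = 5.581 cmH2O·s/L.
C = Vt/(Pplat − PEEP) = 458.69 / (15.0 − 5) = 458.69/10.0 = 45.869 mL/cmH2O.
τ = R × C = 5.581 × 0.04587 L/cmH2O = 0.256 s.
t = −τ·ln(1 − 0.97) = −0.256·ln(0.03) = 0.8977 s.

0.90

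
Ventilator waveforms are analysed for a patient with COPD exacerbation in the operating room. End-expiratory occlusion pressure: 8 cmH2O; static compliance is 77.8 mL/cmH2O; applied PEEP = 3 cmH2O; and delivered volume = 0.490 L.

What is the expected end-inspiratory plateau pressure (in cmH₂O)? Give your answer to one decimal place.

14.3

End-expiratory occlusion gives total PEEP = 8 cmH2O (intrinsic PEEP = 8 − 3 = 5). Use total PEEP for the elastic gradient.
Pplat = PEEPtotal + Vt / Cstat = 8 + 490 / 77.8 = 8 + 6.298 = 14.298 cmH2O.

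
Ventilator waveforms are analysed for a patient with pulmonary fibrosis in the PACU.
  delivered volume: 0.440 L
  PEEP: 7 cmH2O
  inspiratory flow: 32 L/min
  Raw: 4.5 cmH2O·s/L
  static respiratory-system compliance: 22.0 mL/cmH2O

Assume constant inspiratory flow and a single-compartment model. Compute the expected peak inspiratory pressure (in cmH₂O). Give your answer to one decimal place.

29.4

Flow: 32 L/min ÷ 60 = 0.5333 L/s.
Equation of motion (constant flow): PIP = Vt/C + R·V̇ + PEEP.
PIP = 440/22.0 + 4.5×0.5333 + 7 = 20.0 + 2.4 + 7 = 29.4 cmH2O.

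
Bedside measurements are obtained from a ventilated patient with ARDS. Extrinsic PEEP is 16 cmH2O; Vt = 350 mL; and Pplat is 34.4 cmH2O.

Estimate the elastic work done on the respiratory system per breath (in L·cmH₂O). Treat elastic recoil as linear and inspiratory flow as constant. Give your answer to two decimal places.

3.22

Elastic work ≈ ½ × (Pplat − PEEP) × Vt = 0.5 × (34.4 − 16) × 0.350 L = 0.5 × 18.4 × 0.350 = 3.22 L·cmH2O.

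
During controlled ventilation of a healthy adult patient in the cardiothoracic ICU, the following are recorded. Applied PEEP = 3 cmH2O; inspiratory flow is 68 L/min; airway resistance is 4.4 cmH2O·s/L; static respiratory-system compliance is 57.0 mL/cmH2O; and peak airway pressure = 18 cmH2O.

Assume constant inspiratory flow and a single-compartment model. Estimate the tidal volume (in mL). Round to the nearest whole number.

571

Flow: 68 L/min ÷ 60 = 1.1333 L/s.
Equation of motion (constant flow): PIP = Vt/C + R·V̇ + PEEP.
Vt/C = PIP − R·V̇ − PEEP = 18 − 4.987 − 3 = 10.013 cmH2O.
Vt = C × 10.013 = 57.0 × 10.013 = 570.74 mL.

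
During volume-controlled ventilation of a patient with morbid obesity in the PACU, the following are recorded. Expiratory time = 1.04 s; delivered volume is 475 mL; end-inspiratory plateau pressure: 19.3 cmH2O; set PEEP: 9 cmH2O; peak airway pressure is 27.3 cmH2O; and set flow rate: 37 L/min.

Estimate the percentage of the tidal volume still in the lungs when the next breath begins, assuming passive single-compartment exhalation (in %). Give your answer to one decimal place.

Flow: 37 L/min ÷ 60 = 0.6167 L/s.
R = (PIP − Pplat)/V̇ = (27.3 − 19.3) / 0.6167 = 8.0/0.6167 = 12.972 cmH2O·s/L.
C = Vt/(Pplat − PEEP) = 475.0 / (19.3 − 9) = 475.0/10.3 = 46.117 mL/cmH2O.
τ = R × C = 12.972 × 0.04612 L/cmH2O = 0.5983 s.
Fraction remaining at end-expiration = e^(−Te/τ) = e^(−1.04/0.5983) = 0.1758 → 17.58%.

17.6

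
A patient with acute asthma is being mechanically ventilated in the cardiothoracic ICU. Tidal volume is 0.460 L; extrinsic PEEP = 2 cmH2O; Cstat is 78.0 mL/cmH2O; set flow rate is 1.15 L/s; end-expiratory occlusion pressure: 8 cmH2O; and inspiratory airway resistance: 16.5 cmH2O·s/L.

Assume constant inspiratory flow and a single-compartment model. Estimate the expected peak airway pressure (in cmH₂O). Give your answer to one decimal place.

Total PEEP = 8 cmH2O (set 2 + intrinsic 6); this is the baseline alveolar pressure.
Equation of motion (constant flow): PIP = Vt/C + R·V̇ + PEEP.
PIP = 460/78.0 + 16.5×1.15 + 8 = 5.897 + 18.975 + 8 = 32.872 cmH2O.

32.9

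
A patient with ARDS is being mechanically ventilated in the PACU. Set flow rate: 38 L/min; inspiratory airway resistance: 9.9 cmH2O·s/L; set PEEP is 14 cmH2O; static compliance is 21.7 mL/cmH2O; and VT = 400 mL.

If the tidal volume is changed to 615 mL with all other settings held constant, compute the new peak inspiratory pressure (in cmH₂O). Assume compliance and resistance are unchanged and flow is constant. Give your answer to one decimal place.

Flow: 38 L/min ÷ 60 = 0.6333 L/s.
PIP = Vt/C + R·V̇ + PEEP (constant-flow equation of motion).
Only the elastic term changes: ΔPIP = ΔVt / C = (615 − 400) / 21.7 = 9.908 cmH2O.
Original PIP = 400/21.7 + 9.9×0.6333 + 14 = 38.703 cmH2O; new PIP = 38.703 + (9.908) = 48.611 cmH2O.

48.6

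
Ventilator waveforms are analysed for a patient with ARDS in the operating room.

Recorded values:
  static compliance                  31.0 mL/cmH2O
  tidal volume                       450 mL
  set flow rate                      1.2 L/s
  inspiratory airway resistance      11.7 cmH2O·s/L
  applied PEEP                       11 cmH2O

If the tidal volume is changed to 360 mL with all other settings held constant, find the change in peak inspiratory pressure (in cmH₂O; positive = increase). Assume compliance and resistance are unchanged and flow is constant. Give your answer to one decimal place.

-2.9

PIP = Vt/C + R·V̇ + PEEP (constant-flow equation of motion).
Only the elastic term changes: ΔPIP = ΔVt / C = (360 − 450) / 31.0 = -2.903 cmH2O.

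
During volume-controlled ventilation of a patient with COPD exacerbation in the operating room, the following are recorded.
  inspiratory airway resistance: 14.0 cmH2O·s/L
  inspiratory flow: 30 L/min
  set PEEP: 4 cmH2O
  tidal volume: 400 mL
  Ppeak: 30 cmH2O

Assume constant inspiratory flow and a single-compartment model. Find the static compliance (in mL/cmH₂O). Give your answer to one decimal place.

21.1

Flow: 30 L/min ÷ 60 = 0.5 L/s.
Equation of motion (constant flow): PIP = Vt/C + R·V̇ + PEEP.
Vt/C = PIP − R·V̇ − PEEP = 30 − 14.0×0.5 − 4 = 30 − 7.0 − 4 = 19.0 cmH2O.
C = Vt / 19.0 = 400 / 19.0 = 21.053 mL/cmH2O.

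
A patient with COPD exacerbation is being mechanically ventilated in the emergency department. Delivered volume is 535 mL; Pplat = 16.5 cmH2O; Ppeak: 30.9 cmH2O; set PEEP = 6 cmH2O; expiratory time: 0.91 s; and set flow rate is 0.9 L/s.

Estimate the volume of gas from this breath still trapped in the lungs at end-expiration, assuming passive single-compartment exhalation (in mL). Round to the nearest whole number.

175

R = (PIP − Pplat)/V̇ = (30.9 − 16.5) / 0.9 = 14.4/0.9 = 16.0 cmH2O·s/L.
C = Vt/(Pplat − PEEP) = 535.0 / (16.5 − 6) = 535.0/10.5 = 50.952 mL/cmH2O.
τ = R × C = 16.0 × 0.05095 L/cmH2O = 0.8152 s.
Fraction remaining = e^(−Te/τ) = e^(−0.91/0.8152) = 0.3275.
Trapped volume = 535.0 × 0.3275 = 175.21 mL.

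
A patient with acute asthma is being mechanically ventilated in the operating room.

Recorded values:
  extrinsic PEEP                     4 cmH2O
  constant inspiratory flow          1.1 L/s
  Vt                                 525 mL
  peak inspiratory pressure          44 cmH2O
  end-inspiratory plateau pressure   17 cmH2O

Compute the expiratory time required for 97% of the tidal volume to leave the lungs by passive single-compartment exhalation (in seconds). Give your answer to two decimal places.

3.48

R = (PIP − Pplat)/V̇ = (44 − 17) / 1.1 = 27.0/1.1 = 24.545 cmH2O·s/L.
C = Vt/(Pplat − PEEP) = 525.0 / (17 − 4) = 525.0/13.0 = 40.385 mL/cmH2O.
τ = R × C = 24.545 × 0.04039 L/cmH2O = 0.9914 s.
t = −τ·ln(1 − 0.97) = −0.9914·ln(0.03) = 3.476 s.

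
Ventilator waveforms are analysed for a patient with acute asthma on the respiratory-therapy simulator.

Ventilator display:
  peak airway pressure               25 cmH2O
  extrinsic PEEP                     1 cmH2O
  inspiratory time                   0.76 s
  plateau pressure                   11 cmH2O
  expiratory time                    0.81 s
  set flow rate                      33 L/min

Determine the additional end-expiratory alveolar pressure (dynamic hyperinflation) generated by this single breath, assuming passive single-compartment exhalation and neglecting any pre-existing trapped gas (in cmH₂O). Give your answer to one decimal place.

Flow: 33 L/min ÷ 60 = 0.55 L/s.
Vt = flow × Ti = 0.55 L/s × 0.76 s × 1000 mL/L = 418.0 mL.
R = (PIP − Pplat)/V̇ = (25 − 11) / 0.55 = 14.0/0.55 = 25.455 cmH2O·s/L.
C = Vt/(Pplat − PEEP) = 418.0 / (11 − 1) = 418.0/10.0 = 41.8 mL/cmH2O.
τ = R × C = 25.455 × 0.0418 L/cmH2O = 1.064 s.
Fraction remaining = e^(−Te/τ) = e^(−0.81/1.064) = 0.4671; trapped volume = 418.0 × 0.4671 = 195.25 mL.
Additional alveolar pressure from trapping ≈ V_trapped / C = 195.25 / 41.8 = 4.671 cmH2O.

4.7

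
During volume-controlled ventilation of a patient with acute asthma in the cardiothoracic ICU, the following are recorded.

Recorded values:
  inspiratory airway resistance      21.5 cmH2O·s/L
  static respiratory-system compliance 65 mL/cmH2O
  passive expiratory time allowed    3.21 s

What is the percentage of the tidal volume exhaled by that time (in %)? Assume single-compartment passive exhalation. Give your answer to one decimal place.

89.9

τ = R × C = 21.5 × 65 mL/cmH2O = 21.5 × 0.065 L/cmH2O = 1.398 s.
Passive exhalation: V(t)/V₀ = e^(−t/τ) = e^(−3.21/1.398) = 0.1006.
Fraction exhaled = 1 − 0.1006 = 0.8994 → 89.94%.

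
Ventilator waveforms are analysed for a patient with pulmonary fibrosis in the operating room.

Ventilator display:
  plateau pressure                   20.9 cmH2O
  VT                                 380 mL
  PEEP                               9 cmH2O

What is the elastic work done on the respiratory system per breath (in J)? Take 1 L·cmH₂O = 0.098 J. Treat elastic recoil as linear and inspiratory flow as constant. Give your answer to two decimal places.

0.22

Elastic work ≈ ½ × (Pplat − PEEP) × Vt = 0.5 × (20.9 − 9) × 0.380 L = 0.5 × 11.9 × 0.380 = 2.261 L·cmH2O.
× 0.098 J/(L·cmH2O) → 0.2216 J.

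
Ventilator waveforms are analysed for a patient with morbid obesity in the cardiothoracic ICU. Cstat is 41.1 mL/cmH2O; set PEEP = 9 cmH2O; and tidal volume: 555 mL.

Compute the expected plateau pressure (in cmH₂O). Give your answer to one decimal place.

Pplat = PEEP + Vt / Cstat = 9 + 555 / 41.1 = 9 + 13.504 = 22.504 cmH2O.

22.5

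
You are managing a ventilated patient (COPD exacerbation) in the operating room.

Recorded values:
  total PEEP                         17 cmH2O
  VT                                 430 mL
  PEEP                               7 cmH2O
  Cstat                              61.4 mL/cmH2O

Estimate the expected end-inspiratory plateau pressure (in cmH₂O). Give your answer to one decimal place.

24.0

End-expiratory occlusion gives total PEEP = 17 cmH2O (intrinsic PEEP = 17 − 7 = 10). Use total PEEP for the elastic gradient.
Pplat = PEEPtotal + Vt / Cstat = 17 + 430 / 61.4 = 17 + 7.003 = 24.003 cmH2O.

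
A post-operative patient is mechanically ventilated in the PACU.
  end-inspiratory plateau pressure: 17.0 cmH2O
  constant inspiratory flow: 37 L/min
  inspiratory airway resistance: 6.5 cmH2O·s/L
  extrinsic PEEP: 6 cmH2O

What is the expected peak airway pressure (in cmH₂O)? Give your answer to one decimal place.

21.0

Flow: 37 L/min ÷ 60 = 0.6167 L/s.
PIP = Pplat + Raw × flow = 17.0 + 6.5 × 0.6167 = 17.0 + 4.009 = 21.009 cmH2O.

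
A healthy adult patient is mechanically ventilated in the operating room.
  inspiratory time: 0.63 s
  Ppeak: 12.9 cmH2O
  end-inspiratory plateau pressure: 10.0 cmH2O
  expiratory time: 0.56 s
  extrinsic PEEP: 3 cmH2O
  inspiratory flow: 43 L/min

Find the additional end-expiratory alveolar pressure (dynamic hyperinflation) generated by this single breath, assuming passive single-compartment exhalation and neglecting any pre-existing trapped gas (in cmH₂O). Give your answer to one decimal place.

Flow: 43 L/min ÷ 60 = 0.7167 L/s.
Vt = flow × Ti = 0.7167 L/s × 0.63 s × 1000 mL/L = 451.52 mL.
R = (PIP − Pplat)/V̇ = (12.9 − 10.0) / 0.7167 = 2.9/0.7167 = 4.046 cmH2O·s/L.
C = Vt/(Pplat − PEEP) = 451.52 / (10.0 − 3) = 451.52/7.0 = 64.503 mL/cmH2O.
τ = R × C = 4.046 × 0.0645 L/cmH2O = 0.261 s.
Fraction remaining = e^(−Te/τ) = e^(−0.56/0.261) = 0.117; trapped volume = 451.52 × 0.117 = 52.828 mL.
Additional alveolar pressure from trapping ≈ V_trapped / C = 52.828 / 64.503 = 0.819 cmH2O.

0.8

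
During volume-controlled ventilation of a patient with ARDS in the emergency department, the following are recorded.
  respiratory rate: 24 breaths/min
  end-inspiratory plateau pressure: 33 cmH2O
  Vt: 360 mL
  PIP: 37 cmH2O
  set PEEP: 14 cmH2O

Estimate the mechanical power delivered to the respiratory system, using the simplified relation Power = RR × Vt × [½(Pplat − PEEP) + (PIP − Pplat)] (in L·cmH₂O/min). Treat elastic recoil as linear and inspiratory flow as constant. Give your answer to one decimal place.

Per-breath work = Vt × [½(Pplat−PEEP) + (PIP−Pplat)] = 0.360 × [0.5×19.0 + 4.0] = 0.360 × 13.5 = 4.86 L·cmH2O.
Power = 24 × 4.86 = 116.64 L·cmH2O/min.

116.6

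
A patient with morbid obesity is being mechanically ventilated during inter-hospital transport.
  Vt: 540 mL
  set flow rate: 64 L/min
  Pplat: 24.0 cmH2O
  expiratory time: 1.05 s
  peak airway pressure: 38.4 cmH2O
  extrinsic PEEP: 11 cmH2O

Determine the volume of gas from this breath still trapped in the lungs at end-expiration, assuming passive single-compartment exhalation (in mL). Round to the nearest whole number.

83

Flow: 64 L/min ÷ 60 = 1.0667 L/s.
R = (PIP − Pplat)/V̇ = (38.4 − 24.0) / 1.0667 = 14.4/1.0667 = 13.5 cmH2O·s/L.
C = Vt/(Pplat − PEEP) = 540.0 / (24.0 − 11) = 540.0/13.0 = 41.538 mL/cmH2O.
τ = R × C = 13.5 × 0.04154 L/cmH2O = 0.5608 s.
Fraction remaining = e^(−Te/τ) = e^(−1.05/0.5608) = 0.1538.
Trapped volume = 540.0 × 0.1538 = 83.052 mL.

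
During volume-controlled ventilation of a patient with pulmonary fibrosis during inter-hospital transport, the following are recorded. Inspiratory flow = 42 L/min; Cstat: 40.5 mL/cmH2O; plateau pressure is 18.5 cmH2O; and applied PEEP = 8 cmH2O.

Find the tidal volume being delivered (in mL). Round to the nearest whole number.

Vt = Cstat × (Pplat − PEEP) = 40.5 × (18.5 − 8) = 40.5 × 10.5 = 425.25 mL.

425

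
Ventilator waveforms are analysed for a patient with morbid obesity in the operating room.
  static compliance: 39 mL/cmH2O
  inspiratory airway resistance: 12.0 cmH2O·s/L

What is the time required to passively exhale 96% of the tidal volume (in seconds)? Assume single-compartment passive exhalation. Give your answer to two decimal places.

1.51

τ = R × C = 12.0 × 39 mL/cmH2O = 12.0 × 0.039 L/cmH2O = 0.468 s.
Exhaled fraction f = 1 − e^(−t/τ) → t = −τ·ln(1 − f) = −0.468·ln(0.04) = 1.506 s.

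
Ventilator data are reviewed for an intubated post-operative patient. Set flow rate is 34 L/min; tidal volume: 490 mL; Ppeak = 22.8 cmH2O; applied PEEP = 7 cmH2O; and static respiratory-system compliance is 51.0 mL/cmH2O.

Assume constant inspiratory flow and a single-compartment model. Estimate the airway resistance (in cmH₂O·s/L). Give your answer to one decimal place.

10.9

Flow: 34 L/min ÷ 60 = 0.5667 L/s.
Equation of motion (constant flow): PIP = Vt/C + R·V̇ + PEEP.
R·V̇ = PIP − Vt/C − PEEP = 22.8 − 490/51.0 − 7 = 22.8 − 9.608 − 7 = 6.192 cmH2O.
R = 6.192 / 0.5667 = 10.926 cmH2O·s/L.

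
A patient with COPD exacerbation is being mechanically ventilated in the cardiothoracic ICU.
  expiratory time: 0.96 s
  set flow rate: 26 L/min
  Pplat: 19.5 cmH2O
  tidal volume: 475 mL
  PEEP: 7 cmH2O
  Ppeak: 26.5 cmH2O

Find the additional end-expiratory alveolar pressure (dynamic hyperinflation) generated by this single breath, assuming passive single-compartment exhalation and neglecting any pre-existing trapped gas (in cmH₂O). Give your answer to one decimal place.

2.6

Flow: 26 L/min ÷ 60 = 0.4333 L/s.
R = (PIP − Pplat)/V̇ = (26.5 − 19.5) / 0.4333 = 7.0/0.4333 = 16.155 cmH2O·s/L.
C = Vt/(Pplat − PEEP) = 475.0 / (19.5 − 7) = 475.0/12.5 = 38.0 mL/cmH2O.
τ = R × C = 16.155 × 0.038 L/cmH2O = 0.6139 s.
Fraction remaining = e^(−Te/τ) = e^(−0.96/0.6139) = 0.2093; trapped volume = 475.0 × 0.2093 = 99.418 mL.
Additional alveolar pressure from trapping ≈ V_trapped / C = 99.418 / 38.0 = 2.616 cmH2O.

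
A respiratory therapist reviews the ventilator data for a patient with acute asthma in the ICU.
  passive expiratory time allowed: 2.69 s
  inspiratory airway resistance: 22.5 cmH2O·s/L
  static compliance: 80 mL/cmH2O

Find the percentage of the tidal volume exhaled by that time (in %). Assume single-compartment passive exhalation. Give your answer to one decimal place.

77.6

τ = R × C = 22.5 × 80 mL/cmH2O = 22.5 × 0.080 L/cmH2O = 1.8 s.
Passive exhalation: V(t)/V₀ = e^(−t/τ) = e^(−2.69/1.8) = 0.2244.
Fraction exhaled = 1 − 0.2244 = 0.7756 → 77.56%.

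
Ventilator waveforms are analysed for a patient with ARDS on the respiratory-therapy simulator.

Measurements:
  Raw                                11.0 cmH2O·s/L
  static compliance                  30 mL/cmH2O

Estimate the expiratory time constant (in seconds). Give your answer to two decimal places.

0.33

τ = R × C = 11.0 × 30 mL/cmH2O = 11.0 × 0.030 L/cmH2O = 0.33 s.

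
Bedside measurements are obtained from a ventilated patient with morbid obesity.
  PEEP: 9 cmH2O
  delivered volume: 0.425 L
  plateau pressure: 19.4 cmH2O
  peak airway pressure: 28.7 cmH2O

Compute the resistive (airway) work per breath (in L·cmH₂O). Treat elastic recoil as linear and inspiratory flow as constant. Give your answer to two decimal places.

3.95

With constant inspiratory flow the resistive pressure is constant at PIP − Pplat = 28.7 − 19.4 = 9.3 cmH2O, so resistive work = 9.3 × 0.425 = 3.953 L·cmH2O.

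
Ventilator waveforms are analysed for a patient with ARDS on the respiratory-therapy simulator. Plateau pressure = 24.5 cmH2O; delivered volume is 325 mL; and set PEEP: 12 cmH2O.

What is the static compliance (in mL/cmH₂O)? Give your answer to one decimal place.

26.0

Cstat = Vt / (Pplat − PEEP) = 325 / (24.5 − 12) = 325 / 12.5 = 26.0 mL/cmH2O.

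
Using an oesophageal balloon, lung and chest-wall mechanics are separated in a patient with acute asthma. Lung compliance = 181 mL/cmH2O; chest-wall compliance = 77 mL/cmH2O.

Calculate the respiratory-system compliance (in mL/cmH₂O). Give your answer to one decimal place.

Lung and chest wall are elastances in series: 1/Crs = 1/CL + 1/Ccw.
1/Crs = 1/181 + 1/77 = 0.01851.
Crs = 54.025 mL/cmH2O.

54.0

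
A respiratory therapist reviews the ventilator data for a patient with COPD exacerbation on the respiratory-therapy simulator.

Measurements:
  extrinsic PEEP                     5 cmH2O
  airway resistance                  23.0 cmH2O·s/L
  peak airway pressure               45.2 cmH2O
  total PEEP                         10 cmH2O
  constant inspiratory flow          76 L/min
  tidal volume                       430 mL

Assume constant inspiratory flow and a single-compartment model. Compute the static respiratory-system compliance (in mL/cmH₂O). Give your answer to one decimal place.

Flow: 76 L/min ÷ 60 = 1.2667 L/s.
Total PEEP = 10 cmH2O (set 5 + intrinsic 5); this is the baseline alveolar pressure.
Equation of motion (constant flow): PIP = Vt/C + R·V̇ + PEEP.
Vt/C = PIP − R·V̇ − PEEP = 45.2 − 23.0×1.2667 − 10 = 45.2 − 29.134 − 10 = 6.066 cmH2O.
C = Vt / 6.066 = 430 / 6.066 = 70.887 mL/cmH2O.

70.9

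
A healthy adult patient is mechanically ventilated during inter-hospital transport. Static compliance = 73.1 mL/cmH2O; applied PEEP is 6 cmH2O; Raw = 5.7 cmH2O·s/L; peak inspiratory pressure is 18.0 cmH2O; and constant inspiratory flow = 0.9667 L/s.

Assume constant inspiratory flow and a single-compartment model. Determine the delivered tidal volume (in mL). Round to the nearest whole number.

Equation of motion (constant flow): PIP = Vt/C + R·V̇ + PEEP.
Vt/C = PIP − R·V̇ − PEEP = 18.0 − 5.51 − 6 = 6.49 cmH2O.
Vt = C × 6.49 = 73.1 × 6.49 = 474.42 mL.

474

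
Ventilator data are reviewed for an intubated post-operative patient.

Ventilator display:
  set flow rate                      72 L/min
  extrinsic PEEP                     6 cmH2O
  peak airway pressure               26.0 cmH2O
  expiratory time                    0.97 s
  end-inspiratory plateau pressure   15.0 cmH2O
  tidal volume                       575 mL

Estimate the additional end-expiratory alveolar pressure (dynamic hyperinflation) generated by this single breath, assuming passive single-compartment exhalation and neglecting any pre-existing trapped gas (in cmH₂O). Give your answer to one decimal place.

1.7

Flow: 72 L/min ÷ 60 = 1.2 L/s.
R = (PIP − Pplat)/V̇ = (26.0 − 15.0) / 1.2 = 11.0/1.2 = 9.167 cmH2O·s/L.
C = Vt/(Pplat − PEEP) = 575.0 / (15.0 − 6) = 575.0/9.0 = 63.889 mL/cmH2O.
τ = R × C = 9.167 × 0.06389 L/cmH2O = 0.5857 s.
Fraction remaining = e^(−Te/τ) = e^(−0.97/0.5857) = 0.1909; trapped volume = 575.0 × 0.1909 = 109.77 mL.
Additional alveolar pressure from trapping ≈ V_trapped / C = 109.77 / 63.889 = 1.718 cmH2O.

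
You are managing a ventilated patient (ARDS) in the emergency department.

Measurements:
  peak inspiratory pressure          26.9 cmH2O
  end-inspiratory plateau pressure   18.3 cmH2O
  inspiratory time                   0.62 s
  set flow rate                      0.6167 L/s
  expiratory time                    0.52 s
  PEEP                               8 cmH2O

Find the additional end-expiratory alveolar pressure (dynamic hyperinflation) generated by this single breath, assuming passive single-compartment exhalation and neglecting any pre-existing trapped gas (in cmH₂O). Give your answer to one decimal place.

Vt = flow × Ti = 0.6167 L/s × 0.62 s × 1000 mL/L = 382.35 mL.
R = (PIP − Pplat)/V̇ = (26.9 − 18.3) / 0.6167 = 8.6/0.6167 = 13.945 cmH2O·s/L.
C = Vt/(Pplat − PEEP) = 382.35 / (18.3 − 8) = 382.35/10.3 = 37.121 mL/cmH2O.
τ = R × C = 13.945 × 0.03712 L/cmH2O = 0.5176 s.
Fraction remaining = e^(−Te/τ) = e^(−0.52/0.5176) = 0.3662; trapped volume = 382.35 × 0.3662 = 140.02 mL.
Additional alveolar pressure from trapping ≈ V_trapped / C = 140.02 / 37.121 = 3.772 cmH2O.

3.8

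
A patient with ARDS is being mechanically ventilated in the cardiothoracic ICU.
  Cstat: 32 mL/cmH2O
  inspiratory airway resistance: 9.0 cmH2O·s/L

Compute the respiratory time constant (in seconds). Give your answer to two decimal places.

τ = R × C = 9.0 × 32 mL/cmH2O = 9.0 × 0.032 L/cmH2O = 0.288 s.

0.29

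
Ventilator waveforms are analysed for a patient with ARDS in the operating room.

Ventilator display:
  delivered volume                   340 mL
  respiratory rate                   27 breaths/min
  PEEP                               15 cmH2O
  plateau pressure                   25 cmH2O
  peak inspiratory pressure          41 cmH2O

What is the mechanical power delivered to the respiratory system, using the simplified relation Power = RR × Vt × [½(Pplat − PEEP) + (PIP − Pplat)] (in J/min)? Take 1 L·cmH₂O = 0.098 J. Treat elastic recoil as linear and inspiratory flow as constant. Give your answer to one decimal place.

18.9

Per-breath work = Vt × [½(Pplat−PEEP) + (PIP−Pplat)] = 0.340 × [0.5×10.0 + 16.0] = 0.340 × 21.0 = 7.14 L·cmH2O.
Power = 27 × 7.14 = 192.78 L·cmH2O/min.
× 0.098 J/(L·cmH2O) → 18.892 J/min.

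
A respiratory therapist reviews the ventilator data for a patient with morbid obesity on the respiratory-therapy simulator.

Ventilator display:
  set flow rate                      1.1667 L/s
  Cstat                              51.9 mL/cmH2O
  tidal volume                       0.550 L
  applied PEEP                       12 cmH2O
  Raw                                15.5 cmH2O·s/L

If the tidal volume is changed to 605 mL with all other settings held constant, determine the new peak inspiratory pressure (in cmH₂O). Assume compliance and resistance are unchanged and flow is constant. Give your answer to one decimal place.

PIP = Vt/C + R·V̇ + PEEP (constant-flow equation of motion).
Only the elastic term changes: ΔPIP = ΔVt / C = (605 − 550) / 51.9 = 1.06 cmH2O.
Original PIP = 550/51.9 + 15.5×1.1667 + 12 = 40.681 cmH2O; new PIP = 40.681 + (1.06) = 41.741 cmH2O.

41.7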